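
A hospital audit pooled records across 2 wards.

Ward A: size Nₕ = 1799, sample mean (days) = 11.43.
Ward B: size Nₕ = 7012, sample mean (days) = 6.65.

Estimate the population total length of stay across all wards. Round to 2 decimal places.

67192.37

Population total = Σ Nₕ·x̄ₕ (each stratum's size times its mean).
1799·11.43 + 7012·6.65 = 20562.57 + 46629.8 = 67192.37.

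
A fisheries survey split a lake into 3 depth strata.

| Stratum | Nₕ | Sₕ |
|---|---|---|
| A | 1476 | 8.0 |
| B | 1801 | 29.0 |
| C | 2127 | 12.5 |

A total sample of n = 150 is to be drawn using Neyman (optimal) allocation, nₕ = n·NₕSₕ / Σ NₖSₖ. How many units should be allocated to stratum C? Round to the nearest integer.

44

A: NₕSₕ = 1476·8.0 = 11808
B: NₕSₕ = 1801·29.0 = 52229
C: NₕSₕ = 2127·12.5 = 26587.5
Σ NₕSₕ = 90624.5.
n_C = 150·26587.5/90624.5 = 44.007... → 44.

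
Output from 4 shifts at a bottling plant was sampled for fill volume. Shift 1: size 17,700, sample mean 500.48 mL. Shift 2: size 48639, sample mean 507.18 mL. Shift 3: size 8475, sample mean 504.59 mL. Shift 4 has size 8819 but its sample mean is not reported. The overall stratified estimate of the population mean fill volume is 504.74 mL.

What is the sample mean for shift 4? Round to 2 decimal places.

499.98

Σ Nₕx̄ₕ = N·μ, so 8819·x̄_4 = 83633·504.74 − (17700·500.48 + 48639·507.18 + 8475·504.59).
= 42212920.42 − 37803624.27 = 4409296.15.
x̄_4 = 4409296.15 / 8819 = 499.9769... → 499.98.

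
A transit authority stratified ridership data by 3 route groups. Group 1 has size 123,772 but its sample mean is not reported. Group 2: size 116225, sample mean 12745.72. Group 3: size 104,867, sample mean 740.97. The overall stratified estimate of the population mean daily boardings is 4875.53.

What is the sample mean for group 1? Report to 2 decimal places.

N = 123772 + 116225 + 104867 = 344864.
Overall total = μ·N = 4875.53·344864 = 1681394777.92.
Subtract the known strata: 116225·12745.72 + 104867·740.97 = 1559074607.99.
Remaining total for group 1: 1681394777.92 − 1559074607.99 = 122320169.93.
Divide by its size: 122320169.93 / 123772 = 988.2701... → 988.27.

988.27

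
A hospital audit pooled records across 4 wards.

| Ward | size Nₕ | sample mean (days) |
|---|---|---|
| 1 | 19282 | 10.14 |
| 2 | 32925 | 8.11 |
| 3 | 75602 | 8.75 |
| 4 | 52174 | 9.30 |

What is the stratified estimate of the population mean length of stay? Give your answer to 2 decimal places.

8.94

N = 19282 + 32925 + 75602 + 52174 = 179983.
Weight each subgroup mean by Nₕ/N and sum.
Σ Nₕx̄ₕ = 19282·10.14 + 32925·8.11 + 75602·8.75 + 52174·9.30 = 195519.48 + 267021.75 + 661517.5 + 485218.2 = 1609276.93.
Divide by N: 1609276.93 / 179983 = 8.9413... → 8.94.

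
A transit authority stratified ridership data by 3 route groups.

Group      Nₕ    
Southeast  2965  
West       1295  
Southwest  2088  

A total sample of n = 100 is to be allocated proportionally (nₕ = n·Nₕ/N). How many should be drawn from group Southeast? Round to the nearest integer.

47

Share of group Southeast = 2965/6348 = 0.46708.
Allocate 100 × 0.46708 = 46.708... → 47.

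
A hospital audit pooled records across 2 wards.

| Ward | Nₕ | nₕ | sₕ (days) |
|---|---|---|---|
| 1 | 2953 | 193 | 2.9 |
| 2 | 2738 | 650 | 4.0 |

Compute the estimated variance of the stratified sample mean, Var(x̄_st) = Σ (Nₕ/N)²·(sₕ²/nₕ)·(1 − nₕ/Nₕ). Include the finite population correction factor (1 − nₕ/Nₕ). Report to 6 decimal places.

N = 5691. Term for each stratum: Wₕ²sₕ²/nₕ·(1−nₕ/Nₕ).
Var(x̄_st) = 0.010965642 + 0.004345036 = 0.015310678 → 0.015311.

0.015311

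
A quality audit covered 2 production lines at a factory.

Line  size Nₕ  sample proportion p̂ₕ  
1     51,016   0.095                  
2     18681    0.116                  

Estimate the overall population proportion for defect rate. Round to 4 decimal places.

Wₕ = Nₕ/N with N = 69697: 0.7320, 0.2680.
p̂_st = 0.7320·0.095 + 0.2680·0.116 ≈ 0.100629... → 0.1006.

0.1006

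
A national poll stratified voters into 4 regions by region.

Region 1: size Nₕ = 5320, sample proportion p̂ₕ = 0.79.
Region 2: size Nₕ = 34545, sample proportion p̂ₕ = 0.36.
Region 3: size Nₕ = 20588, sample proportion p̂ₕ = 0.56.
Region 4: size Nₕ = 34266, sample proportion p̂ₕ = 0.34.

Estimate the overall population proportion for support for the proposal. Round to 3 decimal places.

0.420

Wₕ = Nₕ/N with N = 94719: 0.0562, 0.3647, 0.2174, 0.3618.
p̂_st = 0.0562·0.79 + 0.3647·0.36 + 0.2174·0.56 + 0.3618·0.34 ≈ 0.42039... → 0.420.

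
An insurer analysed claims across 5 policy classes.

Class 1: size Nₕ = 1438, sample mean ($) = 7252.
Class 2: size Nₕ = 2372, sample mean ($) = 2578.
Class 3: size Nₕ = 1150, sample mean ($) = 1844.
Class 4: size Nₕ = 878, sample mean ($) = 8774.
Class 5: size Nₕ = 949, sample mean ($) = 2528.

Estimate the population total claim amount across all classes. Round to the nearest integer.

28766636

1: 1438·7252 = 10428376
2: 2372·2578 = 6115016
3: 1150·1844 = 2120600
4: 878·8774 = 7703572
5: 949·2528 = 2399072
τ̂ = Σ Nₕx̄ₕ = 28766636.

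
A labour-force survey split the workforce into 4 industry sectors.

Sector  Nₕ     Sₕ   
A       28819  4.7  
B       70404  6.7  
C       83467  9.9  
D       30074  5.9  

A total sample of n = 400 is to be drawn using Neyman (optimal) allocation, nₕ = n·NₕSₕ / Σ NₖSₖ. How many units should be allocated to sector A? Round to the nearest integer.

34

A: NₕSₕ = 28819·4.7 = 135449.3
B: NₕSₕ = 70404·6.7 = 471706.8
C: NₕSₕ = 83467·9.9 = 826323.3
D: NₕSₕ = 30074·5.9 = 177436.6
Σ NₕSₕ = 1610916.
n_A = 400·135449.3/1610916 = 33.633... → 34.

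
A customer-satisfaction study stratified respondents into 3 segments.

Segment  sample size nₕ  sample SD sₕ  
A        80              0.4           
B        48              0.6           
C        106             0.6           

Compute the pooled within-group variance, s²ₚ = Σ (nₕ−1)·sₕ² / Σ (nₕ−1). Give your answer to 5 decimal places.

A: (80−1)·0.4² = 79·0.16 = 12.64
B: (48−1)·0.6² = 47·0.36 = 16.92
C: (106−1)·0.6² = 105·0.36 = 37.8
Numerator = 67.36; denominator = Σ(nₕ−1) = 231.
s²ₚ = 67.36/231 = 0.2916017... → 0.29160.

0.29160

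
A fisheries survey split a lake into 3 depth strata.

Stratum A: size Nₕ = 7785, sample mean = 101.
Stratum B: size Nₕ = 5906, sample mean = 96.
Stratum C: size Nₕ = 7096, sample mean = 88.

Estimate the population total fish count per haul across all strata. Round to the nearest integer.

A: 7785·101 = 786285
B: 5906·96 = 566976
C: 7096·88 = 624448
τ̂ = Σ Nₕx̄ₕ = 1977709.

1977709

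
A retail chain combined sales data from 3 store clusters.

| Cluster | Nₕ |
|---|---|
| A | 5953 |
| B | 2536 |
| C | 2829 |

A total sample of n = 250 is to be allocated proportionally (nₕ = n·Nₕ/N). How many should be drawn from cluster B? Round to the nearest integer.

Share of cluster B = 2536/11318 = 0.22407.
Allocate 250 × 0.22407 = 56.017... → 56.

56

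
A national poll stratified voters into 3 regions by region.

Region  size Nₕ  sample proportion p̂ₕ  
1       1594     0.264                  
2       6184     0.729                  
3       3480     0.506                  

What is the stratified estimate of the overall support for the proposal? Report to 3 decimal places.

0.594

N = 1594 + 6184 + 3480 = 11258.
Overall proportion = Σ (Nₕ/N)·p̂ₕ.
Σ Nₕp̂ₕ = 420.816 + 4508.136 + 1760.88 = 6689.832.
6689.832 / 11258 = 0.59423... → 0.594.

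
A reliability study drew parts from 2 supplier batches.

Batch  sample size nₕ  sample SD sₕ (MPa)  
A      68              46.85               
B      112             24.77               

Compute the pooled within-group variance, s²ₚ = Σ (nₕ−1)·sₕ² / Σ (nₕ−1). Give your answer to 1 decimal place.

Degrees of freedom: 67 + 111 = 178.
Σ(nₕ−1)sₕ² = 67·2194.9225 + 111·613.5529 = 215164.1794.
s²ₚ = 215164.1794 / 178 = 1208.788... → 1208.8.

1208.8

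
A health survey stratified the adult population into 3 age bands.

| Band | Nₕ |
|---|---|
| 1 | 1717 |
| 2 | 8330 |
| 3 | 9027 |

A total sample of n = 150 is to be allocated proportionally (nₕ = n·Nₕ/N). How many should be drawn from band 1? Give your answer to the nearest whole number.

14

Share of band 1 = 1717/19074 = 0.09002.
Allocate 150 × 0.09002 = 13.503... → 14.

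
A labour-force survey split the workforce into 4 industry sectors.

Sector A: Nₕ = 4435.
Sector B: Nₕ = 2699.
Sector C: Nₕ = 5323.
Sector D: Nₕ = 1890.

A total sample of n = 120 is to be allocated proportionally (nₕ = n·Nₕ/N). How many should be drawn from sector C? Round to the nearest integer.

Share of sector C = 5323/14347 = 0.37102.
Allocate 120 × 0.37102 = 44.522... → 45.

45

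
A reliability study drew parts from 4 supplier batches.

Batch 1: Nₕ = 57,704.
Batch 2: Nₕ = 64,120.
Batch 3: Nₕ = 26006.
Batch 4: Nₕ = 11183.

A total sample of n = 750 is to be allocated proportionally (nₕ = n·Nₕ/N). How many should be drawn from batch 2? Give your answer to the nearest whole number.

302

N = 57704 + 64120 + 26006 + 11183 = 159013.
n_2 = 750·64120/159013 = 302.428... → 302.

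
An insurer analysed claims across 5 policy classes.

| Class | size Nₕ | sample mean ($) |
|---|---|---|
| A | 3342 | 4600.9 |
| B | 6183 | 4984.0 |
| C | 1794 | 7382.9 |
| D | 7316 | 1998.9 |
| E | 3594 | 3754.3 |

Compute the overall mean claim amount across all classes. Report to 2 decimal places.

x̄_st = (Σ Nₕx̄ₕ) / (Σ Nₕ) = (3342·4600.9 + 6183·4984.0 + 1794·7382.9 + 7316·1998.9 + 3594·3754.3) / 22229
= 87554109 / 22229 = 3938.7336... → 3938.73.

3938.73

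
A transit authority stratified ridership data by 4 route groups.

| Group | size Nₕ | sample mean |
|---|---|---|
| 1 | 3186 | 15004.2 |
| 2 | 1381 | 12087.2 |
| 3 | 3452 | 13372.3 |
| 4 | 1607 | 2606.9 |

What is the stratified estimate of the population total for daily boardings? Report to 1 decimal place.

114846272.3

Estimate total by summing Nₕ·x̄ₕ over strata.
3186·15004.2 + 1381·12087.2 + 3452·13372.3 + 1607·2606.9 = 47803381.2 + 16692423.2 + 46161179.6 + 4189288.3 = 114846272.3.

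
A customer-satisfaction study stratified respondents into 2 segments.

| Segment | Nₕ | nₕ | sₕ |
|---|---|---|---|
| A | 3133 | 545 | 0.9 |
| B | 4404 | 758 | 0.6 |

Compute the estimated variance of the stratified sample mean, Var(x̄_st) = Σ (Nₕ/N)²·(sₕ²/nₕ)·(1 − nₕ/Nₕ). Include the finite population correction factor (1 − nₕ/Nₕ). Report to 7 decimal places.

0.0003464

N = 7537. Term for each stratum: Wₕ²sₕ²/nₕ·(1−nₕ/Nₕ).
Var(x̄_st) = 0.0002121369 + 0.0001342457 = 0.0003463825 → 0.0003464.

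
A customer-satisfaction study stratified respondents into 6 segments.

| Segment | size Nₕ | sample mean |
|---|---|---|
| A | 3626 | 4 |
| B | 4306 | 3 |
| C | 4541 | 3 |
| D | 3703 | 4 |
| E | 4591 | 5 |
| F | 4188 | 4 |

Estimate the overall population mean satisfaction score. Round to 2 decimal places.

N = 24955; weights Wₕ = Nₕ/N = (0.1453, 0.1726, 0.1820, 0.1484, 0.1840, 0.1678).
x̄_st = Σ Wₕ·x̄ₕ = 0.1453·4 + 0.1726·3 + 0.1820·3 + 0.1484·4 + 0.1840·5 + 0.1678·4 ≈ 3.8295...
→ 3.83.

3.83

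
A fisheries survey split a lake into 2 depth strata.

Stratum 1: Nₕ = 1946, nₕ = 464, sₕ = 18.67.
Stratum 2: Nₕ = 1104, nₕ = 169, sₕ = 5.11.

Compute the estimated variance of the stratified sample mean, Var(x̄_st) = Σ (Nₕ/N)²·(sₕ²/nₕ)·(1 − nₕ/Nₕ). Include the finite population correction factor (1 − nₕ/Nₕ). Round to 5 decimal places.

N = 3050; Wₕ = Nₕ/N.
stratum 1: (1946/3050)²·18.67²/464·(1 − 464/1946) = 0.23289599
stratum 2: (1104/3050)²·5.11²/169·(1 − 169/1104) = 0.01714495
Sum = 0.25004094 → 0.25004.

0.25004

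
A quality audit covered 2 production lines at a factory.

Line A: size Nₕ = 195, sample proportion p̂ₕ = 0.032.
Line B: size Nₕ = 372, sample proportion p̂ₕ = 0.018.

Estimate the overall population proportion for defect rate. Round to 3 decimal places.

Wₕ = Nₕ/N with N = 567: 0.3439, 0.6561.
p̂_st = 0.3439·0.032 + 0.6561·0.018 ≈ 0.02281... → 0.023.

0.023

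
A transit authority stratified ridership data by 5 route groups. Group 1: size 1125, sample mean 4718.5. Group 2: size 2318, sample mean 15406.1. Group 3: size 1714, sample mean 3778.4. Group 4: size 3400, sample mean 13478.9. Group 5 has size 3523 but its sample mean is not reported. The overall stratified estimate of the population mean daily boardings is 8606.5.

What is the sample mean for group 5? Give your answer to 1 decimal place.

N = 1125 + 2318 + 1714 + 3400 + 3523 = 12080.
Overall total = μ·N = 8606.5·12080 = 103966520.
Subtract the known strata: 1125·4718.5 + 2318·15406.1 + 1714·3778.4 + 3400·13478.9 = 93324089.9.
Remaining total for group 5: 103966520 − 93324089.9 = 10642430.1.
Divide by its size: 10642430.1 / 3523 = 3020.843... → 3020.8.

3020.8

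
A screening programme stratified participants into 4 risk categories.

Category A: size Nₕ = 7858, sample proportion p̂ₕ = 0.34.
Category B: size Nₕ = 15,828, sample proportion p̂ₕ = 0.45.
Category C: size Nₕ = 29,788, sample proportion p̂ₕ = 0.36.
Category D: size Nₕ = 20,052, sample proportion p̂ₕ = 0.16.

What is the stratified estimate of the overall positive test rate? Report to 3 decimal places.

0.323

Wₕ = Nₕ/N with N = 73526: 0.1069, 0.2153, 0.4051, 0.2727.
p̂_st = 0.1069·0.34 + 0.2153·0.45 + 0.4051·0.36 + 0.2727·0.16 ≈ 0.32269... → 0.323.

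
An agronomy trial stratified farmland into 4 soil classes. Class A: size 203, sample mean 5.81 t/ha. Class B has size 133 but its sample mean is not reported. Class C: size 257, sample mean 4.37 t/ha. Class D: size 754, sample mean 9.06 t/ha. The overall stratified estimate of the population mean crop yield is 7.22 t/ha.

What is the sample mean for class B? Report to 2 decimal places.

Σ Nₕx̄ₕ = N·μ, so 133·x̄_B = 1347·7.22 − (203·5.81 + 257·4.37 + 754·9.06).
= 9725.34 − 9133.76 = 591.58.
x̄_B = 591.58 / 133 = 4.4480... → 4.45.

4.45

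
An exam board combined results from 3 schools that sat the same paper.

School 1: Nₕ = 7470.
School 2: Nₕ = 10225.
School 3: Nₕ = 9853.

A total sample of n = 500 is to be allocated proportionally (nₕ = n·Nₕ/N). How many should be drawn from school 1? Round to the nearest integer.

Share of school 1 = 7470/27548 = 0.27116.
Allocate 500 × 0.27116 = 135.582... → 136.

136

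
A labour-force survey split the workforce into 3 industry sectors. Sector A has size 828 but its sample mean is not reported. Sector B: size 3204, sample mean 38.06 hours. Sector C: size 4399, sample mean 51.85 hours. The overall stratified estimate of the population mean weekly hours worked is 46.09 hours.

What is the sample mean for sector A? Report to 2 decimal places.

46.56

N = 828 + 3204 + 4399 = 8431.
Overall total = μ·N = 46.09·8431 = 388584.79.
Subtract the known strata: 3204·38.06 + 4399·51.85 = 350032.39.
Remaining total for sector A: 388584.79 − 350032.39 = 38552.4.
Divide by its size: 38552.4 / 828 = 46.5609... → 46.56.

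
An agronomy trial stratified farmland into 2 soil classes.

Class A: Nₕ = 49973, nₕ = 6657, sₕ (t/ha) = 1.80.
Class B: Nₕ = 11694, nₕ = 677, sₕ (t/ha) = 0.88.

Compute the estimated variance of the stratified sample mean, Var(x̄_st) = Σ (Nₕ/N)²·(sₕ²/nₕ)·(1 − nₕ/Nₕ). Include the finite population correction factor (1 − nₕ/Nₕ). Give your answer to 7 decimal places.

N = 61667; Wₕ = Nₕ/N.
class A: (49973/61667)²·1.80²/6657·(1 − 6657/49973) = 0.0002770413
class B: (11694/61667)²·0.88²/677·(1 − 677/11694) = 0.0000387523
Sum = 0.0003157936 → 0.0003158.

0.0003158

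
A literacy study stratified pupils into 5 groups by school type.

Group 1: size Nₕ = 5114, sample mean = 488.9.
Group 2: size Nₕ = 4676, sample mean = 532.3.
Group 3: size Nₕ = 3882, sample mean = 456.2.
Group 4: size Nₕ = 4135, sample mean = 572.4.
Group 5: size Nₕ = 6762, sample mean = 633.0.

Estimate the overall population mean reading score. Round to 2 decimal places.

N = 24569; weights Wₕ = Nₕ/N = (0.2081, 0.1903, 0.1580, 0.1683, 0.2752).
x̄_st = Σ Wₕ·x̄ₕ = 0.2081·488.9 + 0.1903·532.3 + 0.1580·456.2 + 0.1683·572.4 + 0.2752·633.0 ≈ 545.7063...
→ 545.71.

545.71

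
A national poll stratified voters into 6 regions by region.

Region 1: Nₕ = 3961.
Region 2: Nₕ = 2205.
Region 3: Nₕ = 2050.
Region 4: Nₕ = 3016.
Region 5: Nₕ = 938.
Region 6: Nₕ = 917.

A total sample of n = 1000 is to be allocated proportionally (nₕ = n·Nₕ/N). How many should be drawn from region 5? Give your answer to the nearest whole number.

N = 3961 + 2205 + 2050 + 3016 + 938 + 917 = 13087.
n_5 = 1000·938/13087 = 71.674... → 72.

72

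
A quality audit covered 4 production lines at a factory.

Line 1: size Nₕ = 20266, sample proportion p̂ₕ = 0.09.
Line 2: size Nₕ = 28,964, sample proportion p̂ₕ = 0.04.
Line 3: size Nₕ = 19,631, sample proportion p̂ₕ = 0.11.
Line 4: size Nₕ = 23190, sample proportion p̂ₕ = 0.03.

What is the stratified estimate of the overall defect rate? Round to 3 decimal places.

N = 20266 + 28964 + 19631 + 23190 = 92051.
Overall proportion = Σ (Nₕ/N)·p̂ₕ.
Σ Nₕp̂ₕ = 1823.94 + 1158.56 + 2159.41 + 695.7 = 5837.61.
5837.61 / 92051 = 0.06342... → 0.063.

0.063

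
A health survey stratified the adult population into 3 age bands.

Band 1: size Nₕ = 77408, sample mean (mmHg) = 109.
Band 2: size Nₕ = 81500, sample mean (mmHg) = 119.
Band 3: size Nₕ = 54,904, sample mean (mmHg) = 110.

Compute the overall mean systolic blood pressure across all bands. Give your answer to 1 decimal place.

N = 213812; weights Wₕ = Nₕ/N = (0.3620, 0.3812, 0.2568).
x̄_st = Σ Wₕ·x̄ₕ = 0.3620·109 + 0.3812·119 + 0.2568·110 ≈ 113.069...
→ 113.1.

113.1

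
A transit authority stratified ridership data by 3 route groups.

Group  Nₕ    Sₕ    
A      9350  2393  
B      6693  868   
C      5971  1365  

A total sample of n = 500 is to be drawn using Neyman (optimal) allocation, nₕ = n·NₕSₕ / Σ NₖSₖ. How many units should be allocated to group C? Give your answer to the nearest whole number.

Σ NₕSₕ = 9350·2393 + 6693·868 + 5971·1365 = 36334489.
Share for C: 8150415/36334489 = 0.22432.
n_C = 500 × 0.22432 = 112.158... → 112.

112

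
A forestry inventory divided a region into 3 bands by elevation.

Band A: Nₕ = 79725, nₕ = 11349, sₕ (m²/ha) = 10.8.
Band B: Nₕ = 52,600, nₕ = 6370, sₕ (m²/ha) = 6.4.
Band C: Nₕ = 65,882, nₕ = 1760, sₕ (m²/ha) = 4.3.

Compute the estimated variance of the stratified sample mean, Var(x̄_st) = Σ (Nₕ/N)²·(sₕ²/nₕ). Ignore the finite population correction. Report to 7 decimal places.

0.0032764

N = 198207; Wₕ = Nₕ/N.
band A: (79725/198207)²·10.8²/11349 = 0.0016628037
band B: (52600/198207)²·6.4²/6370 = 0.0004528496
band C: (65882/198207)²·4.3²/1760 = 0.0011606996
Sum = 0.0032763529 → 0.0032764.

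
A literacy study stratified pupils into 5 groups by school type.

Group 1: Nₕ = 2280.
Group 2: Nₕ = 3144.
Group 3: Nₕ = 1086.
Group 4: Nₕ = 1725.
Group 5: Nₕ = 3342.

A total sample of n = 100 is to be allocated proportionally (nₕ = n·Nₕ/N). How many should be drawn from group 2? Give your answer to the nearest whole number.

27

N = 2280 + 3144 + 1086 + 1725 + 3342 = 11577.
n_2 = 100·3144/11577 = 27.157... → 27.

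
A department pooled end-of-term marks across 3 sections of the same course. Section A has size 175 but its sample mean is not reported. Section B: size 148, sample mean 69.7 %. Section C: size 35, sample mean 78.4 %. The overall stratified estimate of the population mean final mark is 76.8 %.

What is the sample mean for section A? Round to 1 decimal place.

82.5

Σ Nₕx̄ₕ = N·μ, so 175·x̄_A = 358·76.8 − (148·69.7 + 35·78.4).
= 27494.4 − 13059.6 = 14434.8.
x̄_A = 14434.8 / 175 = 82.485... → 82.5.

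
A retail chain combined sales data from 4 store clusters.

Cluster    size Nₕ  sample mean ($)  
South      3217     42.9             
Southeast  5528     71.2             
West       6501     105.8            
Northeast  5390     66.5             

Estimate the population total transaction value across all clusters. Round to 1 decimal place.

1577843.7

South: 3217·42.9 = 138009.3
Southeast: 5528·71.2 = 393593.6
West: 6501·105.8 = 687805.8
Northeast: 5390·66.5 = 358435
τ̂ = Σ Nₕx̄ₕ = 1577843.7.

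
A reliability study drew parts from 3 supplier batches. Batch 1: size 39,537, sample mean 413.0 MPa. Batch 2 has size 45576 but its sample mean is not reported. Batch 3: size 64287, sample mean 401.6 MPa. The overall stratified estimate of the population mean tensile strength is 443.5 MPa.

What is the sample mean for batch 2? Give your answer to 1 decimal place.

529.1

Σ Nₕx̄ₕ = N·μ, so 45576·x̄_2 = 149400·443.5 − (39537·413.0 + 64287·401.6).
= 66258900 − 42146440.2 = 24112459.8.
x̄_2 = 24112459.8 / 45576 = 529.060... → 529.1.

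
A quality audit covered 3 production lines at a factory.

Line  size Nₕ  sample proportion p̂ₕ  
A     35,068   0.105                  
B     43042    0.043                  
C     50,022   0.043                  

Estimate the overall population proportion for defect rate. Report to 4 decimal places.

N = 35068 + 43042 + 50022 = 128132.
Overall proportion = Σ (Nₕ/N)·p̂ₕ.
Σ Nₕp̂ₕ = 3682.14 + 1850.806 + 2150.946 = 7683.892.
7683.892 / 128132 = 0.059969... → 0.0600.

0.0600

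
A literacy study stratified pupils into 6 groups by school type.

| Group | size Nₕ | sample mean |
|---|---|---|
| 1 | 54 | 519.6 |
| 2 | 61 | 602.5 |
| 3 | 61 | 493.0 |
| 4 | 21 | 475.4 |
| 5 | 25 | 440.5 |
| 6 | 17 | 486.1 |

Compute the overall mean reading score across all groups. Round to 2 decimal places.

N = 239; weights Wₕ = Nₕ/N = (0.2259, 0.2552, 0.2552, 0.0879, 0.1046, 0.0711).
x̄_st = Σ Wₕ·x̄ₕ = 0.2259·519.6 + 0.2552·602.5 + 0.2552·493.0 + 0.0879·475.4 + 0.1046·440.5 + 0.0711·486.1 ≈ 519.4289...
→ 519.43.

519.43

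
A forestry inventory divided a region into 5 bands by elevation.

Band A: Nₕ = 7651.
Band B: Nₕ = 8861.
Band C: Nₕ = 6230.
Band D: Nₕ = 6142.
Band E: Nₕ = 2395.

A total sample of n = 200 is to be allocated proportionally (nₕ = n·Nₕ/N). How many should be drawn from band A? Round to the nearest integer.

49

Share of band A = 7651/31279 = 0.24461.
Allocate 200 × 0.24461 = 48.921... → 49.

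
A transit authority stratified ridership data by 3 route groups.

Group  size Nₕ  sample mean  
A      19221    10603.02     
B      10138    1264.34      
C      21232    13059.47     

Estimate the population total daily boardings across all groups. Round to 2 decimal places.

493897193.38

Estimate total by summing Nₕ·x̄ₕ over strata.
19221·10603.02 + 10138·1264.34 + 21232·13059.47 = 203800647.42 + 12817878.92 + 277278667.04 = 493897193.38.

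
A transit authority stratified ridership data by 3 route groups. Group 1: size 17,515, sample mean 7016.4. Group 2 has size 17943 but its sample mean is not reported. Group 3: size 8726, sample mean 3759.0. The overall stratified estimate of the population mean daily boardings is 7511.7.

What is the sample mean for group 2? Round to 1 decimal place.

9820.2

Σ Nₕx̄ₕ = N·μ, so 17943·x̄_2 = 44184·7511.7 − (17515·7016.4 + 8726·3759.0).
= 331896952.8 − 155693280 = 176203672.8.
x̄_2 = 176203672.8 / 17943 = 9820.190... → 9820.2.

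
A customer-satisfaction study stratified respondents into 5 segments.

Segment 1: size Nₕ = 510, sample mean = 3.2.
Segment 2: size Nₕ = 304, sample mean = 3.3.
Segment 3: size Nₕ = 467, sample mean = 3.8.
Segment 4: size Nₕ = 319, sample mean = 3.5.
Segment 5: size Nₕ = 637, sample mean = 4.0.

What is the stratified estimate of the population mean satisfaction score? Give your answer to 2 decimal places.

3.61

N = 2237; weights Wₕ = Nₕ/N = (0.2280, 0.1359, 0.2088, 0.1426, 0.2848).
x̄_st = Σ Wₕ·x̄ₕ = 0.2280·3.2 + 0.1359·3.3 + 0.2088·3.8 + 0.1426·3.5 + 0.2848·4.0 ≈ 3.6094...
→ 3.61.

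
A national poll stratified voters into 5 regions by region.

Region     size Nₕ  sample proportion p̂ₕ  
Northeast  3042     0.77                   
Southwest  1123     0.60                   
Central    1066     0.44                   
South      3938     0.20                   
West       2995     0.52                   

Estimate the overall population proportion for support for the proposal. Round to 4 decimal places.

0.4793

N = 3042 + 1123 + 1066 + 3938 + 2995 = 12164.
Overall proportion = Σ (Nₕ/N)·p̂ₕ.
Σ Nₕp̂ₕ = 2342.34 + 673.8 + 469.04 + 787.6 + 1557.4 = 5830.18.
5830.18 / 12164 = 0.479298... → 0.4793.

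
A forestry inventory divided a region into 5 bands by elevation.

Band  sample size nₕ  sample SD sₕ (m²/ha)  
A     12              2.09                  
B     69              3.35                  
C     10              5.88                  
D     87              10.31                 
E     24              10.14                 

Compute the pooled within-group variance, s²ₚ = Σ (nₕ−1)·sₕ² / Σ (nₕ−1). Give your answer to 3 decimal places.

64.105

Degrees of freedom: 11 + 68 + 9 + 86 + 23 = 197.
Σ(nₕ−1)sₕ² = 11·4.3681 + 68·11.2225 + 9·34.5744 + 86·106.2961 + 23·102.8196 = 12628.6641.
s²ₚ = 12628.6641 / 197 = 64.10489... → 64.105.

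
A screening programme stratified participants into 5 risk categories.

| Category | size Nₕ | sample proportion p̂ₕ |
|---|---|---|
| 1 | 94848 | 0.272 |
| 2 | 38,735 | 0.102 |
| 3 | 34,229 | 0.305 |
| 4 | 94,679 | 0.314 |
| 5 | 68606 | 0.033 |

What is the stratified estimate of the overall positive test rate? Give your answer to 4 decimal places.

0.2180

N = 94848 + 38735 + 34229 + 94679 + 68606 = 331097.
Overall proportion = Σ (Nₕ/N)·p̂ₕ.
Σ Nₕp̂ₕ = 25798.656 + 3950.97 + 10439.845 + 29729.206 + 2263.998 = 72182.675.
72182.675 / 331097 = 0.218011... → 0.2180.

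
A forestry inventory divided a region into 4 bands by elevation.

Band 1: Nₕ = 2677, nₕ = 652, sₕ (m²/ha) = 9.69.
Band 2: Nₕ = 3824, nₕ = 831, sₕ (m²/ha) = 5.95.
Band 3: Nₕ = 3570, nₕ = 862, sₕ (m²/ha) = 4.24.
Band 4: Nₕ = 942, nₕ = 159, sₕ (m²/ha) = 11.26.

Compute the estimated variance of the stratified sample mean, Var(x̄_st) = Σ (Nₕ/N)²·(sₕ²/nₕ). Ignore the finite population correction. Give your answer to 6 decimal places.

N = 11013; Wₕ = Nₕ/N.
band 1: (2677/11013)²·9.69²/652 = 0.008509135
band 2: (3824/11013)²·5.95²/831 = 0.005136383
band 3: (3570/11013)²·4.24²/862 = 0.002191541
band 4: (942/11013)²·11.26²/159 = 0.005834050
Sum = 0.021671110 → 0.021671.

0.021671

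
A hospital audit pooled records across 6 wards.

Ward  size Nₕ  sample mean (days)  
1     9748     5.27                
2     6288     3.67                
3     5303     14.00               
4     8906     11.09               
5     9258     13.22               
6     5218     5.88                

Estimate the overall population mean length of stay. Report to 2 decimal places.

N = 9748 + 6288 + 5303 + 8906 + 9258 + 5218 = 44721.
Overall mean = Σ (Nₕ/N)·x̄ₕ — weight by population share, not a simple average.
Σ Nₕx̄ₕ = 9748·5.27 + 6288·3.67 + 5303·14.00 + 8906·11.09 + 9258·13.22 + 5218·5.88 = 51371.96 + 23076.96 + 74242 + 98767.54 + 122390.76 + 30681.84 = 400531.06.
Divide by N: 400531.06 / 44721 = 8.9562... → 8.96.

8.96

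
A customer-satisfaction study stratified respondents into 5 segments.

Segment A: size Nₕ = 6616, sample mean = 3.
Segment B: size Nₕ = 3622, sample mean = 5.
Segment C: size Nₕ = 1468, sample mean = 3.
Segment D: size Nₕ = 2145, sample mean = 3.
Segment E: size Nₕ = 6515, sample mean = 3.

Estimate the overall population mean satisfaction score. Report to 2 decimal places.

3.36

N = 6616 + 3622 + 1468 + 2145 + 6515 = 20366.
Weight each subgroup mean by Nₕ/N and sum.
Σ Nₕx̄ₕ = 6616·3 + 3622·5 + 1468·3 + 2145·3 + 6515·3 = 19848 + 18110 + 4404 + 6435 + 19545 = 68342.
Divide by N: 68342 / 20366 = 3.3557... → 3.36.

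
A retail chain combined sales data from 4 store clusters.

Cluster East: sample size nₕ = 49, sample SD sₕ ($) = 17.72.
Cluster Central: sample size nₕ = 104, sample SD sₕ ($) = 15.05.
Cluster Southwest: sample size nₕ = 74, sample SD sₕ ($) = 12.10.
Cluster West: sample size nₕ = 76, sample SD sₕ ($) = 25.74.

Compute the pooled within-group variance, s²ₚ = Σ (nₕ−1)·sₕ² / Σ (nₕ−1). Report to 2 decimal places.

East: (49−1)·17.72² = 48·313.9984 = 15071.9232
Central: (104−1)·15.05² = 103·226.5025 = 23329.7575
Southwest: (74−1)·12.10² = 73·146.41 = 10687.93
West: (76−1)·25.74² = 75·662.5476 = 49691.07
Numerator = 98780.6807; denominator = Σ(nₕ−1) = 299.
s²ₚ = 98780.6807/299 = 330.3702... → 330.37.

330.37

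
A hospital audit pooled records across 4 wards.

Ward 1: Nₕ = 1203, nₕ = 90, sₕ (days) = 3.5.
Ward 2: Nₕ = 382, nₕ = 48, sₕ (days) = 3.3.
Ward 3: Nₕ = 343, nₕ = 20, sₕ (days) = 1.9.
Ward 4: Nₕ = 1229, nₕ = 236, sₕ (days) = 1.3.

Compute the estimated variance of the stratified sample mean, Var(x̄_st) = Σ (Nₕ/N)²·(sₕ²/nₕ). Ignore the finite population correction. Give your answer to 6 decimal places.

N = 3157; Wₕ = Nₕ/N.
ward 1: (1203/3157)²·3.5²/90 = 0.019764038
ward 2: (382/3157)²·3.3²/48 = 0.003321729
ward 3: (343/3157)²·1.9²/20 = 0.002130670
ward 4: (1229/3157)²·1.3²/236 = 0.001085249
Sum = 0.026301686 → 0.026302.

0.026302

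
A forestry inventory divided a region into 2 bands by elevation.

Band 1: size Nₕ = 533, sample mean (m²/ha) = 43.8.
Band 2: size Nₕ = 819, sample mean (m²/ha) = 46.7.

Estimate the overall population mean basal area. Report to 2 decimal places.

45.56

N = 533 + 819 = 1352.
The stratified mean weights each stratum mean by its population share Nₕ/N.
Σ Nₕx̄ₕ = 533·43.8 + 819·46.7 = 23345.4 + 38247.3 = 61592.7.
Divide by N: 61592.7 / 1352 = 45.5567... → 45.56.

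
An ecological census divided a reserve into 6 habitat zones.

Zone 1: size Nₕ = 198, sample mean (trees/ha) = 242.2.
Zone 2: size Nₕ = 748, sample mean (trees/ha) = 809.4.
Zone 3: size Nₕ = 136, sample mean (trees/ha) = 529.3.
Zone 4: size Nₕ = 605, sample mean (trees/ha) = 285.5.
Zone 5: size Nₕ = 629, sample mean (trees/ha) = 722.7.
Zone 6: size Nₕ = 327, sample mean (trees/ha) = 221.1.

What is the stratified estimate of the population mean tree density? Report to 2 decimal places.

N = 2643; weights Wₕ = Nₕ/N = (0.0749, 0.2830, 0.0515, 0.2289, 0.2380, 0.1237).
x̄_st = Σ Wₕ·x̄ₕ = 0.0749·242.2 + 0.2830·809.4 + 0.0515·529.3 + 0.2289·285.5 + 0.2380·722.7 + 0.1237·221.1 ≈ 539.1514...
→ 539.15.

539.15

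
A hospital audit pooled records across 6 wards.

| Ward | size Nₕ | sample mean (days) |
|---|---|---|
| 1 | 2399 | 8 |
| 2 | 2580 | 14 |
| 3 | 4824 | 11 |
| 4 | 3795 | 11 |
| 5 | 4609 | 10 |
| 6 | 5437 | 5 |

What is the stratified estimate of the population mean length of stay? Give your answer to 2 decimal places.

9.45

N = 2399 + 2580 + 4824 + 3795 + 4609 + 5437 = 23644.
Weight each subgroup mean by Nₕ/N and sum.
Σ Nₕx̄ₕ = 2399·8 + 2580·14 + 4824·11 + 3795·11 + 4609·10 + 5437·5 = 19192 + 36120 + 53064 + 41745 + 46090 + 27185 = 223396.
Divide by N: 223396 / 23644 = 9.4483... → 9.45.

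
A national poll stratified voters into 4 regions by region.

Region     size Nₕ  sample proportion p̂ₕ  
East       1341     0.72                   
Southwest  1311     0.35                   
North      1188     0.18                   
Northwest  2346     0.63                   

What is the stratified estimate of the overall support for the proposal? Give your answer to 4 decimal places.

N = 1341 + 1311 + 1188 + 2346 = 6186.
Overall proportion = Σ (Nₕ/N)·p̂ₕ.
Σ Nₕp̂ₕ = 965.52 + 458.85 + 213.84 + 1477.98 = 3116.19.
3116.19 / 6186 = 0.503749... → 0.5037.

0.5037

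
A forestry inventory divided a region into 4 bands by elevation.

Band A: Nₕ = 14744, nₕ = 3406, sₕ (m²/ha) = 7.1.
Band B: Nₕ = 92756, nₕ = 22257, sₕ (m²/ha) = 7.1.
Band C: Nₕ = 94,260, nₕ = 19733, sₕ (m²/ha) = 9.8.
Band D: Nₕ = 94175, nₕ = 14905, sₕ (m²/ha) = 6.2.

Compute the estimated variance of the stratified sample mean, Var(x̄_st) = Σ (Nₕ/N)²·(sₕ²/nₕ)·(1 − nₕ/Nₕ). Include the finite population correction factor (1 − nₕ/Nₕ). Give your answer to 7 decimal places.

0.0008076

N = 295935; Wₕ = Nₕ/N.
band A: (14744/295935)²·7.1²/3406·(1 − 3406/14744) = 0.0000282508
band B: (92756/295935)²·7.1²/22257·(1 − 22257/92756) = 0.0001691151
band C: (94260/295935)²·9.8²/19733·(1 − 19733/94260) = 0.0003903979
band D: (94175/295935)²·6.2²/14905·(1 − 14905/94175) = 0.0002198382
Sum = 0.0008076020 → 0.0008076.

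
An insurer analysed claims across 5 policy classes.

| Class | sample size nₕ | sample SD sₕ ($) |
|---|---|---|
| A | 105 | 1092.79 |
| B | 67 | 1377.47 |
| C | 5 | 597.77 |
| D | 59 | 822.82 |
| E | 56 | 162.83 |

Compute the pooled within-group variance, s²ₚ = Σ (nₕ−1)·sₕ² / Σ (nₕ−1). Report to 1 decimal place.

Degrees of freedom: 104 + 66 + 4 + 58 + 55 = 287.
Σ(nₕ−1)sₕ² = 104·1194189.9841 + 66·1897423.6009 + 4·357328.9729 + 58·677032.7524 + 55·26513.6089 = 291581180.0261.
s²ₚ = 291581180.0261 / 287 = 1015962.300... → 1015962.3.

1015962.3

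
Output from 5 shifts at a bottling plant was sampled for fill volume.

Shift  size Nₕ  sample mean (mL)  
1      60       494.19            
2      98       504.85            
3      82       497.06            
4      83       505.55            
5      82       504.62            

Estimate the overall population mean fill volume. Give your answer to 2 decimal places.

N = 405; weights Wₕ = Nₕ/N = (0.1481, 0.2420, 0.2025, 0.2049, 0.2025).
x̄_st = Σ Wₕ·x̄ₕ = 0.1481·494.19 + 0.2420·504.85 + 0.2025·497.06 + 0.2049·505.55 + 0.2025·504.62 ≈ 501.7904...
→ 501.79.

501.79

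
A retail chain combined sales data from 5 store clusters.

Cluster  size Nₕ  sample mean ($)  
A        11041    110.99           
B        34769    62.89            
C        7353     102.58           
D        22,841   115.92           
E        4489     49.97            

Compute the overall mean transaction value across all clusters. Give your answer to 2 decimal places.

N = 80493; weights Wₕ = Nₕ/N = (0.1372, 0.4320, 0.0913, 0.2838, 0.0558).
x̄_st = Σ Wₕ·x̄ₕ = 0.1372·110.99 + 0.4320·62.89 + 0.0913·102.58 + 0.2838·115.92 + 0.0558·49.97 ≈ 87.4409...
→ 87.44.

87.44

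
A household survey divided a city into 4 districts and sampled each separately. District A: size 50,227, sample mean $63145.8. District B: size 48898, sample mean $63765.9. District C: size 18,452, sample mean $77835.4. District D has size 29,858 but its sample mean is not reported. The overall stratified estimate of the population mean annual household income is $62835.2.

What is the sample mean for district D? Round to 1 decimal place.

N = 50227 + 48898 + 18452 + 29858 = 147435.
Overall total = μ·N = 62835.2·147435 = 9264107712.
Subtract the known strata: 50227·63145.8 + 48898·63765.9 + 18452·77835.4 = 7725867875.6.
Remaining total for district D: 9264107712 − 7725867875.6 = 1538239836.4.
Divide by its size: 1538239836.4 / 29858 = 51518.516... → 51518.5.

51518.5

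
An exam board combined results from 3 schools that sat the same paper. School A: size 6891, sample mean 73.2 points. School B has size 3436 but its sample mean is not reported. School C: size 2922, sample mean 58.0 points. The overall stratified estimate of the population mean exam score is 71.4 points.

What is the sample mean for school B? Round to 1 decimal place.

N = 6891 + 3436 + 2922 = 13249.
Overall total = μ·N = 71.4·13249 = 945978.6.
Subtract the known strata: 6891·73.2 + 2922·58.0 = 673897.2.
Remaining total for school B: 945978.6 − 673897.2 = 272081.4.
Divide by its size: 272081.4 / 3436 = 79.186... → 79.2.

79.2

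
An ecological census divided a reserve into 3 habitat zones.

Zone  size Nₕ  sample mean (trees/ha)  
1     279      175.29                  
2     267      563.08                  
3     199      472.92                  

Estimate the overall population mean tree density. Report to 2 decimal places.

x̄_st = (Σ Nₕx̄ₕ) / (Σ Nₕ) = (279·175.29 + 267·563.08 + 199·472.92) / 745
= 293359.35 / 745 = 393.7709... → 393.77.

393.77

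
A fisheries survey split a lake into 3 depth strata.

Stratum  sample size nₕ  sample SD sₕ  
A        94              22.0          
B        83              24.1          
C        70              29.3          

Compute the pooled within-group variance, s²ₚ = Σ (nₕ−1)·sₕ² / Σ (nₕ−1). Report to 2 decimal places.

622.44

A: (94−1)·22.0² = 93·484 = 45012
B: (83−1)·24.1² = 82·580.81 = 47626.42
C: (70−1)·29.3² = 69·858.49 = 59235.81
Numerator = 151874.23; denominator = Σ(nₕ−1) = 244.
s²ₚ = 151874.23/244 = 622.4354... → 622.44.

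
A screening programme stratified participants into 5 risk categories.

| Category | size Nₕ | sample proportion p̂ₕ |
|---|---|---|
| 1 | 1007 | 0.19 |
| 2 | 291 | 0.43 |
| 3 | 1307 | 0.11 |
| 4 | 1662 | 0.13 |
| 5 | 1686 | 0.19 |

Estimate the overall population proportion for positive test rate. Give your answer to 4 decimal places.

N = 1007 + 291 + 1307 + 1662 + 1686 = 5953.
Overall proportion = Σ (Nₕ/N)·p̂ₕ.
Σ Nₕp̂ₕ = 191.33 + 125.13 + 143.77 + 216.06 + 320.34 = 996.63.
996.63 / 5953 = 0.167416... → 0.1674.

0.1674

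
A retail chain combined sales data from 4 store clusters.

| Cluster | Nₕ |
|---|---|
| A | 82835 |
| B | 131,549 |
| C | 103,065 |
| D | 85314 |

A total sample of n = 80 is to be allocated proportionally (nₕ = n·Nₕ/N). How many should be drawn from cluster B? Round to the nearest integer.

N = 82835 + 131549 + 103065 + 85314 = 402763.
n_B = 80·131549/402763 = 26.129... → 26.

26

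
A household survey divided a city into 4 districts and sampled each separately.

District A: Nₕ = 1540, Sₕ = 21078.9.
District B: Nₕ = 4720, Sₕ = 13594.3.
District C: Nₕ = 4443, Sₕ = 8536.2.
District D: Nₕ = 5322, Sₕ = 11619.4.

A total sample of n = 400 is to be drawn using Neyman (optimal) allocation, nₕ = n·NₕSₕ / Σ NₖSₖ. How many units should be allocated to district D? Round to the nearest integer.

A: NₕSₕ = 1540·21078.9 = 32461506
B: NₕSₕ = 4720·13594.3 = 64165096
C: NₕSₕ = 4443·8536.2 = 37926336.6
D: NₕSₕ = 5322·11619.4 = 61838446.8
Σ NₕSₕ = 196391385.4.
n_D = 400·61838446.8/196391385.4 = 125.949... → 126.

126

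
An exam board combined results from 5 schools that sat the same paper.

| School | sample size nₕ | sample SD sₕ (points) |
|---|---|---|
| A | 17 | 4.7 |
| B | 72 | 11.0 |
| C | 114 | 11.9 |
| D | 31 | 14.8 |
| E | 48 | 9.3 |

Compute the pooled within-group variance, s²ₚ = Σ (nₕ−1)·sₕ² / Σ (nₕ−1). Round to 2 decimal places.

128.46

A: (17−1)·4.7² = 16·22.09 = 353.44
B: (72−1)·11.0² = 71·121 = 8591
C: (114−1)·11.9² = 113·141.61 = 16001.93
D: (31−1)·14.8² = 30·219.04 = 6571.2
E: (48−1)·9.3² = 47·86.49 = 4065.03
Numerator = 35582.6; denominator = Σ(nₕ−1) = 277.
s²ₚ = 35582.6/277 = 128.4570... → 128.46.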